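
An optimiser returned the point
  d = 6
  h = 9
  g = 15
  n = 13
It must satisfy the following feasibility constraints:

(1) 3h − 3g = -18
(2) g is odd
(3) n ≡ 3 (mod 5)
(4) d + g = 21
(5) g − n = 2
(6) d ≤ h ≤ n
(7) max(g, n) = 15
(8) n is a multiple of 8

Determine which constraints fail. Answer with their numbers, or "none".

Constraint 8 is violated.

(1) 3h − 3g = 3(9) − 3(15) = -18 — OK.
(2) g = 15 is odd — OK.
(3) 13 mod 5 = 3 — OK.
(4) d + g = 6 + 15 = 21 — OK.
(5) g − n = 15 − 13 = 2 — OK.
(6) values 6 ≤ 9 ≤ 13 — OK.
(7) max(15, 13) = 15 — OK.
(8) 13 = 8×1 + 5, so 8 does not divide 13 — violated.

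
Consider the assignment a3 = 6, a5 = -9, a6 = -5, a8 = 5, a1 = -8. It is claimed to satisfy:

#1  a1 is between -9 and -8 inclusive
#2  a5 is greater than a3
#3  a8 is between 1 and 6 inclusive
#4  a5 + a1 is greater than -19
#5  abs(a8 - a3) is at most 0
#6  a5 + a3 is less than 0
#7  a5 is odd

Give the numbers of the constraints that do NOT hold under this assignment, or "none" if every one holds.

No — constraints 2 and 5 are not satisfied.

#1 a1 = -8 lies in [-9, -8]  ✔
#2 a5 = -9, a3 = 6; -9 ≤ 6 (want >)  ✘
#3 a8 = 5 lies in [1, 6]  ✔
#4 a5 + a1 = -9 + (-8) = -17; -17 > -19  ✔
#5 abs(5 - 6) = 1; 1 > 0, exceeds bound 0  ✘
#6 a5 + a3 = -9 + 6 = -3; -3 < 0  ✔
#7 a5 = -9 is odd  ✔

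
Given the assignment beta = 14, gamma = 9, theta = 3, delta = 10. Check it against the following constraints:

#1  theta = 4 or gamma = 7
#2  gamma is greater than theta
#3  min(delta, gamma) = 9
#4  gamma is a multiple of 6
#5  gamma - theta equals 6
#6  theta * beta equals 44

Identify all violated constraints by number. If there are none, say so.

#1 theta = 3 ≠ 4 and gamma = 9 ≠ 7; both disjuncts false  false
#2 gamma = 9, theta = 3; 9 > 3  true
#3 min(10, 9) = 9  true
#4 9 = 6*1 + 3, so 6 does not divide 9  false
#5 gamma - theta = 9 - 3 = 6  true
#6 theta * beta = 3 * 14 = 42, not 44  false

Violated: 1, 4, and 6.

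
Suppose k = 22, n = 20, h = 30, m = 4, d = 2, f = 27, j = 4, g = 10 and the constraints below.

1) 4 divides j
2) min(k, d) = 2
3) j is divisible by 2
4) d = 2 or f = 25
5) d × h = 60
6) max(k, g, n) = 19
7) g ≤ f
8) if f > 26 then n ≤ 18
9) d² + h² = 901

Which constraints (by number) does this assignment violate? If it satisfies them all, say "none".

1) 4 / 4 = 1, so 4 divides 4 — satisfied.
2) min(22, 2) = 2 — satisfied.
3) 4 / 2 = 2, so 2 divides 4 — satisfied.
4) d = 2 = 2 (first disjunct) — satisfied.
5) d × h = 2 × 30 = 60 — satisfied.
6) max(22, 10, 20) = 22, not 19 — violated.
7) g = 10, f = 27; 10 ≤ 27 — satisfied.
8) f = 27 > 26, so we need n ≤ 18; but n = 20 > 18 — violated.
9) d² + h² = 2² + 30² = 4 + 900 = 904, not 901 — violated.

Constraints 6, 8, 9 are violated.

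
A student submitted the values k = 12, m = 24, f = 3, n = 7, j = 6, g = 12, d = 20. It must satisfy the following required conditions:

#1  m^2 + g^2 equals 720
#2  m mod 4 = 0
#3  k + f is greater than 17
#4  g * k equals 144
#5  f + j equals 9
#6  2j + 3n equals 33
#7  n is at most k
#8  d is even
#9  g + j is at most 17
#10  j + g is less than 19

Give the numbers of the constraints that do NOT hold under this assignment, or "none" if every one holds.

Violated: 3 and 9.

#1 m^2 + g^2 = 24^2 + 12^2 = 576 + 144 = 720 — satisfied.
#2 24 mod 4 = 0 — satisfied.
#3 k + f = 12 + 3 = 15; 15 ≤ 17, bound 17 not met — violated.
#4 g * k = 12 * 12 = 144 — satisfied.
#5 f + j = 3 + 6 = 9 — satisfied.
#6 2j + 3n = 2(6) + 3(7) = 33 — satisfied.
#7 n = 7, k = 12; 7 ≤ 12 — satisfied.
#8 d = 20 is even — satisfied.
#9 g + j = 12 + 6 = 18; 18 > 17, bound 17 not met — violated.
#10 j + g = 6 + 12 = 18; 18 < 19 — satisfied.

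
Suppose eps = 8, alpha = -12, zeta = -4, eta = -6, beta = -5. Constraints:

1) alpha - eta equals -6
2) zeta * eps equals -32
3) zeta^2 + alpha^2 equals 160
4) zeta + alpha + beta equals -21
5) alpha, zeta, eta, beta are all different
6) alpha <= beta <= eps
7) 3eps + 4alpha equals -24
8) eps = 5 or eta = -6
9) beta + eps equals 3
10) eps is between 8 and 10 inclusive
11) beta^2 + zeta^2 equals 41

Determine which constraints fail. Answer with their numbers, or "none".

1) alpha - eta = -12 - (-6) = -6 — holds.
2) zeta * eps = -4 * 8 = -32 — holds.
3) zeta^2 + alpha^2 = (-4)^2 + (-12)^2 = 16 + 144 = 160 — holds.
4) zeta + alpha + beta = -4 + (-12) + (-5) = -21 — holds.
5) values -12, -4, -6, -5 are pairwise distinct — holds.
6) values -12 <= -5 <= 8 — holds.
7) 3eps + 4alpha = 3(8) + 4(-12) = -24 — holds.
8) eps = 8 ≠ 5, but eta = -6 = -6 (second disjunct) — holds.
9) beta + eps = -5 + 8 = 3 — holds.
10) eps = 8 lies in [8, 10] — holds.
11) beta^2 + zeta^2 = (-5)^2 + (-4)^2 = 25 + 16 = 41 — holds.

None — every constraint holds.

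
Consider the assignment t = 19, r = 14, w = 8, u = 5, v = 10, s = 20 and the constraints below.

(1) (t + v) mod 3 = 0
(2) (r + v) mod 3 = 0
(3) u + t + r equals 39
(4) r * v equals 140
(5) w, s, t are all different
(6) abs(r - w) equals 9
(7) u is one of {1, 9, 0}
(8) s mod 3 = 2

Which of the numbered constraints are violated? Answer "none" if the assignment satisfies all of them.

Constraints 1, 3, 6, 7 do not hold.

(1) t + v = 29; 29 mod 3 = 2, not 0  ✘
(2) r + v = 24; 24 mod 3 = 0  ✔
(3) u + t + r = 5 + 19 + 14 = 38, not 39  ✘
(4) r * v = 14 * 10 = 140  ✔
(5) values 8, 20, 19 are pairwise distinct  ✔
(6) abs(14 - 8) = 6, not 9  ✘
(7) u = 5 is not in {1, 9, 0}  ✘
(8) 20 mod 3 = 2  ✔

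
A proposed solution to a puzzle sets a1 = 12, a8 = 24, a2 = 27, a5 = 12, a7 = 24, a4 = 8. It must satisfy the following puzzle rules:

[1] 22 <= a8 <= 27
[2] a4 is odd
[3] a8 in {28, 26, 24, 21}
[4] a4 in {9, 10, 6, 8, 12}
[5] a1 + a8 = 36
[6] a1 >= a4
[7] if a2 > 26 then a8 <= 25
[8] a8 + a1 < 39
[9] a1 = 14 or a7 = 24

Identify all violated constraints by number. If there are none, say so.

Violated: 2.

[1] a8 = 24 lies in [22, 27] — OK.
[2] a4 = 8 is even — violated.
[3] a8 = 24 is in {28, 26, 24, 21} — OK.
[4] a4 = 8 is in {9, 10, 6, 8, 12} — OK.
[5] a1 + a8 = 12 + 24 = 36 — OK.
[6] a1 = 12, a4 = 8; 12 ≥ 8 — OK.
[7] a2 = 27 > 26, so we need a8 ≤ 25; a8 = 24 ≤ 25 — OK.
[8] a8 + a1 = 24 + 12 = 36; 36 < 39 — OK.
[9] a1 = 12 ≠ 14, but a7 = 24 = 24 (second disjunct) — OK.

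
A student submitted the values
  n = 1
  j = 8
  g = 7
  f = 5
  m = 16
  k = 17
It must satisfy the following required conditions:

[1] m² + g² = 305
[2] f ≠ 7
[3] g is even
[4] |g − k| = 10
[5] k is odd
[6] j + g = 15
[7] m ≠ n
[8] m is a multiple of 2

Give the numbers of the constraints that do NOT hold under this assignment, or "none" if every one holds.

[1] m² + g² = 16² + 7² = 256 + 49 = 305 — holds.
[2] f = 5, and 5 ≠ 7 — holds.
[3] g = 7 is odd — does not hold.
[4] |7 − 17| = 10 — holds.
[5] k = 17 is odd — holds.
[6] j + g = 8 + 7 = 15 — holds.
[7] m = 16, n = 1; distinct — holds.
[8] 16 / 2 = 8, so 2 divides 16 — holds.

Constraint 3 is violated.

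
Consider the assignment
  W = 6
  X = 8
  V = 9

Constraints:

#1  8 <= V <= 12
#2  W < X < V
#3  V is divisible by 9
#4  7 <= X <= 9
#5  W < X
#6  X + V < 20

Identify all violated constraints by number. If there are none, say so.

#1 V = 9 lies in [8, 12]  ✓
#2 values 6 < 8 < 9  ✓
#3 9 / 9 = 1, so 9 divides 9  ✓
#4 X = 8 lies in [7, 9]  ✓
#5 W = 6, X = 8; 6 < 8  ✓
#6 X + V = 8 + 9 = 17; 17 < 20  ✓

All constraints are satisfied.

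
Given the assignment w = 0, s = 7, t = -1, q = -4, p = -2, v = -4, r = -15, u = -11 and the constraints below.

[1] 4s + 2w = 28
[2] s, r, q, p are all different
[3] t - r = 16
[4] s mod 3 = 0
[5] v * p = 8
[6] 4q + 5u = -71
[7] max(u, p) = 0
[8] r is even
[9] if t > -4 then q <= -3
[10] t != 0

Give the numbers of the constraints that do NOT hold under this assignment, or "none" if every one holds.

Constraints 3, 4, 7, 8 do not hold.

[1] 4s + 2w = 4(7) + 2(0) = 28 — OK.
[2] values 7, -15, -4, -2 are pairwise distinct — OK.
[3] t - r = -1 - (-15) = 14, not 16 — violated.
[4] 7 mod 3 = 1, not 0 — violated.
[5] v * p = -4 * (-2) = 8 — OK.
[6] 4q + 5u = 4(-4) + 5(-11) = -71 — OK.
[7] max(-11, -2) = -2, not 0 — violated.
[8] r = -15 is odd — violated.
[9] t = -1 > -4, so we need q ≤ -3; q = -4 ≤ -3 — OK.
[10] t = -1, and -1 ≠ 0 — OK.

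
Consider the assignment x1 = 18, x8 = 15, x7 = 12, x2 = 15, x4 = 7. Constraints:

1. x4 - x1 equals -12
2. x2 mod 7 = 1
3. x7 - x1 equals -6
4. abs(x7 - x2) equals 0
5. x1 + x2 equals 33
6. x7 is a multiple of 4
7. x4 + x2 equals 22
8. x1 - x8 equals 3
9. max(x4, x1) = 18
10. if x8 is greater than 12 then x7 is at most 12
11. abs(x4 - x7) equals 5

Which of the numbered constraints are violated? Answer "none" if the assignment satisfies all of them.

1. x4 - x1 = 7 - 18 = -11, not -12  false
2. 15 mod 7 = 1  true
3. x7 - x1 = 12 - 18 = -6  true
4. abs(12 - 15) = 3, not 0  false
5. x1 + x2 = 18 + 15 = 33  true
6. 12 / 4 = 3, so 4 divides 12  true
7. x4 + x2 = 7 + 15 = 22  true
8. x1 - x8 = 18 - 15 = 3  true
9. max(7, 18) = 18  true
10. x8 = 15 > 12, so we need x7 ≤ 12; x7 = 12 ≤ 12  true
11. abs(7 - 12) = 5  true

Constraints 1 and 4 are violated.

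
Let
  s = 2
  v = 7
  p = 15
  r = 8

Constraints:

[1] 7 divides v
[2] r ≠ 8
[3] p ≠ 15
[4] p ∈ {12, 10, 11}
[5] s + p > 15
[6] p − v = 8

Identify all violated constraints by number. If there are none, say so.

[1] 7 / 7 = 1, so 7 divides 7 — holds.
[2] r = 8, but 8 is required to differ — fails.
[3] p = 15, but 15 is required to differ — fails.
[4] p = 15 is not in {12, 10, 11} — fails.
[5] s + p = 2 + 15 = 17; 17 > 15 — holds.
[6] p − v = 15 − 7 = 8 — holds.

The assignment fails constraints 2, 3, and 4.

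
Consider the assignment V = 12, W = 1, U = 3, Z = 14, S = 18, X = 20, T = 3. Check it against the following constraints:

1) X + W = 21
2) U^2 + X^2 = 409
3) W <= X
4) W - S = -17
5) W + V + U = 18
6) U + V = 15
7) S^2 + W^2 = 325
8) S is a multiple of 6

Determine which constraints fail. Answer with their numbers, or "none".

Constraint 5 is violated.

1) X + W = 20 + 1 = 21 — OK.
2) U^2 + X^2 = 3^2 + 20^2 = 9 + 400 = 409 — OK.
3) W = 1, X = 20; 1 ≤ 20 — OK.
4) W - S = 1 - 18 = -17 — OK.
5) W + V + U = 1 + 12 + 3 = 16, not 18 — violated.
6) U + V = 3 + 12 = 15 — OK.
7) S^2 + W^2 = 18^2 + 1^2 = 324 + 1 = 325 — OK.
8) 18 / 6 = 3, so 6 divides 18 — OK.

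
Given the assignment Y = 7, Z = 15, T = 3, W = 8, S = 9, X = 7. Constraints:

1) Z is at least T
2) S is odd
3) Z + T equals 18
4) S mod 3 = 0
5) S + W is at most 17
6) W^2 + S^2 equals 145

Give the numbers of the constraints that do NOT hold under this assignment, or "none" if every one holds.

No violations.

1) Z = 15, T = 3; 15 ≥ 3  ✓
2) S = 9 is odd  ✓
3) Z + T = 15 + 3 = 18  ✓
4) 9 mod 3 = 0  ✓
5) S + W = 9 + 8 = 17; 17 ≤ 17  ✓
6) W^2 + S^2 = 8^2 + 9^2 = 64 + 81 = 145  ✓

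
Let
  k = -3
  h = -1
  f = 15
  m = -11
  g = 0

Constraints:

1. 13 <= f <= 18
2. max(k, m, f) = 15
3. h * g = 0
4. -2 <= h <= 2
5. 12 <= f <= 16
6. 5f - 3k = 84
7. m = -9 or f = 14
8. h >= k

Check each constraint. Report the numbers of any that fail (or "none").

1. f = 15 lies in [13, 18]  OK
2. max(-3, -11, 15) = 15  OK
3. h * g = -1 * 0 = 0  OK
4. h = -1 lies in [-2, 2]  OK
5. f = 15 lies in [12, 16]  OK
6. 5f - 3k = 5(15) - 3(-3) = 84  OK
7. m = -11 ≠ -9 and f = 15 ≠ 14; both disjuncts false  FAIL
8. h = -1, k = -3; -1 ≥ -3  OK

No — constraint 7 is not satisfied.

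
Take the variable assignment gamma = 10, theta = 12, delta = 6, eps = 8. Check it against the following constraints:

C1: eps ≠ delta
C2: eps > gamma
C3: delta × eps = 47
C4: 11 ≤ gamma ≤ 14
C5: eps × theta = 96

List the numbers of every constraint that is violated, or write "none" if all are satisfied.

C1: eps = 8, delta = 6; distinct — holds.
C2: eps = 8, gamma = 10; 8 ≤ 10 (want >) — does not hold.
C3: delta × eps = 6 × 8 = 48, not 47 — does not hold.
C4: gamma = 10 is outside [11, 14] — does not hold.
C5: eps × theta = 8 × 12 = 96 — holds.

The assignment fails constraints 2, 3, and 4.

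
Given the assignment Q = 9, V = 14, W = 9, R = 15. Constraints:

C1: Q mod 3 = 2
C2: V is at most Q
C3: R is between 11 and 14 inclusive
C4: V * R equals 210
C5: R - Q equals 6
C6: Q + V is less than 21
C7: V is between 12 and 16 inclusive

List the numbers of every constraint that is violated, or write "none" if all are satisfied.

C1: 9 mod 3 = 0, not 2  false
C2: V = 14, Q = 9; 14 > 9 (want ≤)  false
C3: R = 15 is outside [11, 14]  false
C4: V * R = 14 * 15 = 210  true
C5: R - Q = 15 - 9 = 6  true
C6: Q + V = 9 + 14 = 23; 23 ≥ 21, bound 21 not met  false
C7: V = 14 lies in [12, 16]  true

The assignment fails constraints 1, 2, 3, 6.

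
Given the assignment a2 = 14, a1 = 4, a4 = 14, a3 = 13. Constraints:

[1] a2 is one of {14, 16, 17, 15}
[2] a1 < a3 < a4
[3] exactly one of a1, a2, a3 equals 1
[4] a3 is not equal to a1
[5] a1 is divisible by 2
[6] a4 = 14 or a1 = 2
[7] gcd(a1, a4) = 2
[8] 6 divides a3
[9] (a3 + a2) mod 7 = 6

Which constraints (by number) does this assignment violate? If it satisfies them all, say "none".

No — constraints 3 and 8 are not satisfied.

[1] a2 = 14 is in {14, 16, 17, 15} — satisfied.
[2] values 4 < 13 < 14 — satisfied.
[3] a1=4, a2=14, a3=13; 0 of them equal 1, not exactly one — violated.
[4] a3 = 13, a1 = 4; distinct — satisfied.
[5] 4 / 2 = 2, so 2 divides 4 — satisfied.
[6] a4 = 14 = 14 (first disjunct) — satisfied.
[7] gcd(4, 14) = 2 — satisfied.
[8] 13 = 6*2 + 1, so 6 does not divide 13 — violated.
[9] a3 + a2 = 27; 27 mod 7 = 6 — satisfied.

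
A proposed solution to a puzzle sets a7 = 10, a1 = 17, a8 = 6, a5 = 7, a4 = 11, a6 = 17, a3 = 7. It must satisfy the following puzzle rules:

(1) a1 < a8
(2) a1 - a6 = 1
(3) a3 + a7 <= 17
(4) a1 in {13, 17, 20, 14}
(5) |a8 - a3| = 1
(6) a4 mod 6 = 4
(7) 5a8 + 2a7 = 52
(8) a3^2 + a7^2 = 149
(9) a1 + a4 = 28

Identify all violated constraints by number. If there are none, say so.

(1) a1 = 17, a8 = 6; 17 ≥ 6 (want <) — fails.
(2) a1 - a6 = 17 - 17 = 0, not 1 — fails.
(3) a3 + a7 = 7 + 10 = 17; 17 ≤ 17 — holds.
(4) a1 = 17 is in {13, 17, 20, 14} — holds.
(5) |6 - 7| = 1 — holds.
(6) 11 mod 6 = 5, not 4 — fails.
(7) 5a8 + 2a7 = 5(6) + 2(10) = 50, not 52 — fails.
(8) a3^2 + a7^2 = 7^2 + 10^2 = 49 + 100 = 149 — holds.
(9) a1 + a4 = 17 + 11 = 28 — holds.

Constraints 1, 2, 6, and 7 do not hold.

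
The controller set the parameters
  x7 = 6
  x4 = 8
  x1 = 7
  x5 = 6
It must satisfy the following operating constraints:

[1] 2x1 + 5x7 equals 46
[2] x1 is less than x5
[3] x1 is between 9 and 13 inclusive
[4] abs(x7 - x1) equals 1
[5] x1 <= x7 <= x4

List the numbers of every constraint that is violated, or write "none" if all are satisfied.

Constraints 1, 2, 3, 5 do not hold.

[1] 2x1 + 5x7 = 2(7) + 5(6) = 44, not 46 — fails.
[2] x1 = 7, x5 = 6; 7 ≥ 6 (want <) — fails.
[3] x1 = 7 is outside [9, 13] — fails.
[4] abs(6 - 7) = 1 — holds.
[5] values 7, 6, 8; x1 = 7 is not <= x7 = 6 — fails.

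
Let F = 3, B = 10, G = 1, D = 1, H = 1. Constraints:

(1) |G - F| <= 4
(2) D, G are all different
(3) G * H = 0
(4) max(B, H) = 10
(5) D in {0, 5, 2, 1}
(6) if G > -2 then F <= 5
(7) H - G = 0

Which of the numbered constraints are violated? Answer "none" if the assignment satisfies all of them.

(1) |1 - 3| = 2; 2 ≤ 4  ✓
(2) D = G = 1, not all different  ✗
(3) G * H = 1 * 1 = 1, not 0  ✗
(4) max(10, 1) = 10  ✓
(5) D = 1 is in {0, 5, 2, 1}  ✓
(6) G = 1 > -2, so we need F ≤ 5; F = 3 ≤ 5  ✓
(7) H - G = 1 - 1 = 0  ✓

No — constraints 2 and 3 are not satisfied.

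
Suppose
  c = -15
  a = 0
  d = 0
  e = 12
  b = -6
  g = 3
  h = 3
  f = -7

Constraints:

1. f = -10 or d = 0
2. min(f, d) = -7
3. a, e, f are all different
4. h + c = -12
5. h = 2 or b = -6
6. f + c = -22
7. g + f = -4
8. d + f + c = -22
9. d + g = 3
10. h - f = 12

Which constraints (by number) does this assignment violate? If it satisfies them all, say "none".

1. f = -7 ≠ -10, but d = 0 = 0 (second disjunct) — satisfied.
2. min(-7, 0) = -7 — satisfied.
3. values 0, 12, -7 are pairwise distinct — satisfied.
4. h + c = 3 + (-15) = -12 — satisfied.
5. h = 3 ≠ 2, but b = -6 = -6 (second disjunct) — satisfied.
6. f + c = -7 + (-15) = -22 — satisfied.
7. g + f = 3 + (-7) = -4 — satisfied.
8. d + f + c = 0 + (-7) + (-15) = -22 — satisfied.
9. d + g = 0 + 3 = 3 — satisfied.
10. h - f = 3 - (-7) = 10, not 12 — violated.

The assignment fails constraint 10.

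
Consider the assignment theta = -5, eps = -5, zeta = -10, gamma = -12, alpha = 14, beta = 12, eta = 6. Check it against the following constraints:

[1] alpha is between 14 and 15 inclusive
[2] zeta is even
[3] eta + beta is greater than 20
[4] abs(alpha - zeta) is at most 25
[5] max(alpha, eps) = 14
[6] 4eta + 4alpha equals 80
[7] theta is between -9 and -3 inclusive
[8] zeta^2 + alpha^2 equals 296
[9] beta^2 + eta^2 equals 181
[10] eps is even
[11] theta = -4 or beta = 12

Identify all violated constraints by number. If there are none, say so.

Constraints 3, 9, 10 are violated.

[1] alpha = 14 lies in [14, 15]  OK
[2] zeta = -10 is even  OK
[3] eta + beta = 6 + 12 = 18; 18 ≤ 20, bound 20 not met  FAIL
[4] abs(14 - (-10)) = 24; 24 ≤ 25  OK
[5] max(14, -5) = 14  OK
[6] 4eta + 4alpha = 4(6) + 4(14) = 80  OK
[7] theta = -5 lies in [-9, -3]  OK
[8] zeta^2 + alpha^2 = (-10)^2 + 14^2 = 100 + 196 = 296  OK
[9] beta^2 + eta^2 = 12^2 + 6^2 = 144 + 36 = 180, not 181  FAIL
[10] eps = -5 is odd  FAIL
[11] theta = -5 ≠ -4, but beta = 12 = 12 (second disjunct)  OK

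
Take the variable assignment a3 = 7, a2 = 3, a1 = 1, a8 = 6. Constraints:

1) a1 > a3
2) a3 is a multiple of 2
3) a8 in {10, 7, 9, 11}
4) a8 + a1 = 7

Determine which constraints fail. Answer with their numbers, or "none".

Violated: 1, 2, and 3.

1) a1 = 1, a3 = 7; 1 ≤ 7 (want >) — does not hold.
2) 7 = 2*3 + 1, so 2 does not divide 7 — does not hold.
3) a8 = 6 is not in {10, 7, 9, 11} — does not hold.
4) a8 + a1 = 6 + 1 = 7 — holds.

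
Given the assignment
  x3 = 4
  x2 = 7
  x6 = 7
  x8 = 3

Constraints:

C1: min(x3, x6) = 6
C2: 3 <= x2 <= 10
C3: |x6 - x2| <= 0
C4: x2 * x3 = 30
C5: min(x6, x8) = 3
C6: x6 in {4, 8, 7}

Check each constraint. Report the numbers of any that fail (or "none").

C1: min(4, 7) = 4, not 6 — violated.
C2: x2 = 7 lies in [3, 10] — OK.
C3: |7 - 7| = 0; 0 ≤ 0 — OK.
C4: x2 * x3 = 7 * 4 = 28, not 30 — violated.
C5: min(7, 3) = 3 — OK.
C6: x6 = 7 is in {4, 8, 7} — OK.

No — constraints 1, 4 are not satisfied.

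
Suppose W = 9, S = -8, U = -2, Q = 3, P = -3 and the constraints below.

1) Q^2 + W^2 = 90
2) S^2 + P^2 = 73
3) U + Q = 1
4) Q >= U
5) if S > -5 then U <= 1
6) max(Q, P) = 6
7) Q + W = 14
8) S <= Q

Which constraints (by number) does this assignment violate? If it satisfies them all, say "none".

1) Q^2 + W^2 = 3^2 + 9^2 = 9 + 81 = 90  holds
2) S^2 + P^2 = (-8)^2 + (-3)^2 = 64 + 9 = 73  holds
3) U + Q = -2 + 3 = 1  holds
4) Q = 3, U = -2; 3 ≥ -2  holds
5) S = -8, not > -5; antecedent false, conditional vacuously true  holds
6) max(3, -3) = 3, not 6  fails
7) Q + W = 3 + 9 = 12, not 14  fails
8) S = -8, Q = 3; -8 ≤ 3  holds

The assignment fails constraints 6, 7.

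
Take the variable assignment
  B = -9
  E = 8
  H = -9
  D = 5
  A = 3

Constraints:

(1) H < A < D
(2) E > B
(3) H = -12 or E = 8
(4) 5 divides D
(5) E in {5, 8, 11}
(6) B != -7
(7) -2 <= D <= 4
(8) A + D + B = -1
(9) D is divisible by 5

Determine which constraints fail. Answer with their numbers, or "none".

Constraint 7 is violated.

(1) values -9 < 3 < 5 — holds.
(2) E = 8, B = -9; 8 > -9 — holds.
(3) H = -9 ≠ -12, but E = 8 = 8 (second disjunct) — holds.
(4) 5 / 5 = 1, so 5 divides 5 — holds.
(5) E = 8 is in {5, 8, 11} — holds.
(6) B = -9, and -9 ≠ -7 — holds.
(7) D = 5 is outside [-2, 4] — fails.
(8) A + D + B = 3 + 5 + (-9) = -1 — holds.
(9) 5 / 5 = 1, so 5 divides 5 — holds.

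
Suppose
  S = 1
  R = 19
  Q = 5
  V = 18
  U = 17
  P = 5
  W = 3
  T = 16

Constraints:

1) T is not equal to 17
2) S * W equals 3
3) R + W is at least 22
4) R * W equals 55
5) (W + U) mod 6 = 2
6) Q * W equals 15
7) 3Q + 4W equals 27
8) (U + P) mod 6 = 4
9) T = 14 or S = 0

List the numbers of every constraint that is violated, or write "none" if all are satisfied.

1) T = 16, and 16 ≠ 17  OK
2) S * W = 1 * 3 = 3  OK
3) R + W = 19 + 3 = 22; 22 ≥ 22  OK
4) R * W = 19 * 3 = 57, not 55  FAIL
5) W + U = 20; 20 mod 6 = 2  OK
6) Q * W = 5 * 3 = 15  OK
7) 3Q + 4W = 3(5) + 4(3) = 27  OK
8) U + P = 22; 22 mod 6 = 4  OK
9) T = 16 ≠ 14 and S = 1 ≠ 0; both disjuncts false  FAIL

Constraints 4 and 9 are violated.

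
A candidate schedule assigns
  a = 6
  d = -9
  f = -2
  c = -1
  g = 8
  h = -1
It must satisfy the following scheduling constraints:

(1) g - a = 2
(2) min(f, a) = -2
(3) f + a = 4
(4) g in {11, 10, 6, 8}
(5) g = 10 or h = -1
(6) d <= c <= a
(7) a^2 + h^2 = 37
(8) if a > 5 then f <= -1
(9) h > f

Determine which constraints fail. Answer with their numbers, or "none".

(1) g - a = 8 - 6 = 2 — holds.
(2) min(-2, 6) = -2 — holds.
(3) f + a = -2 + 6 = 4 — holds.
(4) g = 8 is in {11, 10, 6, 8} — holds.
(5) g = 8 ≠ 10, but h = -1 = -1 (second disjunct) — holds.
(6) values -9 <= -1 <= 6 — holds.
(7) a^2 + h^2 = 6^2 + (-1)^2 = 36 + 1 = 37 — holds.
(8) a = 6 > 5, so we need f ≤ -1; f = -2 ≤ -1 — holds.
(9) h = -1, f = -2; -1 > -2 — holds.

Yes — all constraints hold.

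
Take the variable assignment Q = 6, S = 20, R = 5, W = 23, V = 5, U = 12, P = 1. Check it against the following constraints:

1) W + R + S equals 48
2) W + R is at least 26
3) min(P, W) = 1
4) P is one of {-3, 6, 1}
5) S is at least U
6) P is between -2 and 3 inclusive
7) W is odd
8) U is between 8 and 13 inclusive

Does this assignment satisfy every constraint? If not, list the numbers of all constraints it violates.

Yes — all constraints hold.

1) W + R + S = 23 + 5 + 20 = 48 — holds.
2) W + R = 23 + 5 = 28; 28 ≥ 26 — holds.
3) min(1, 23) = 1 — holds.
4) P = 1 is in {-3, 6, 1} — holds.
5) S = 20, U = 12; 20 ≥ 12 — holds.
6) P = 1 lies in [-2, 3] — holds.
7) W = 23 is odd — holds.
8) U = 12 lies in [8, 13] — holds.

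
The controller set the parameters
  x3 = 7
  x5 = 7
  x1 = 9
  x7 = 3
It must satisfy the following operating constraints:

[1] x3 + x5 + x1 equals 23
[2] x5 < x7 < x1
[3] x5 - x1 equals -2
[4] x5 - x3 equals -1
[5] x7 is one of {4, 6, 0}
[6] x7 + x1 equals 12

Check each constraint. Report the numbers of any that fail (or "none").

[1] x3 + x5 + x1 = 7 + 7 + 9 = 23  true
[2] values 7, 3, 9; x5 = 7 is not < x7 = 3  false
[3] x5 - x1 = 7 - 9 = -2  true
[4] x5 - x3 = 7 - 7 = 0, not -1  false
[5] x7 = 3 is not in {4, 6, 0}  false
[6] x7 + x1 = 3 + 9 = 12  true

Constraints 2, 4, and 5 are violated.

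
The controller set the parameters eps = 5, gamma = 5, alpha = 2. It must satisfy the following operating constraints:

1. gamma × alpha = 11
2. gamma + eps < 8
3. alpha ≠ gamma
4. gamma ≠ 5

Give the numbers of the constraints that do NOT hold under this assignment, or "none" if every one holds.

Constraints 1, 2, and 4 do not hold.

1. gamma × alpha = 5 × 2 = 10, not 11  ✗
2. gamma + eps = 5 + 5 = 10; 10 ≥ 8, bound 8 not met  ✗
3. alpha = 2, gamma = 5; distinct  ✓
4. gamma = 5, but 5 is required to differ  ✗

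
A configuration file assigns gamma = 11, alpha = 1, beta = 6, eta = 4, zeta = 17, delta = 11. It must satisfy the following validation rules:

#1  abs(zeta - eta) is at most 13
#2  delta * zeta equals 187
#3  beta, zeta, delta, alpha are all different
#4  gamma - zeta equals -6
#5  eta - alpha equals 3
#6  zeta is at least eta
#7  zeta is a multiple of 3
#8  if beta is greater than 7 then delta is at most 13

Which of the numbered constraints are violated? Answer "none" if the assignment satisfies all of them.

The assignment fails constraint 7.

#1 abs(17 - 4) = 13; 13 ≤ 13 — OK.
#2 delta * zeta = 11 * 17 = 187 — OK.
#3 values 6, 17, 11, 1 are pairwise distinct — OK.
#4 gamma - zeta = 11 - 17 = -6 — OK.
#5 eta - alpha = 4 - 1 = 3 — OK.
#6 zeta = 17, eta = 4; 17 ≥ 4 — OK.
#7 17 = 3*5 + 2, so 3 does not divide 17 — violated.
#8 beta = 6, not > 7; antecedent false, conditional vacuously true — OK.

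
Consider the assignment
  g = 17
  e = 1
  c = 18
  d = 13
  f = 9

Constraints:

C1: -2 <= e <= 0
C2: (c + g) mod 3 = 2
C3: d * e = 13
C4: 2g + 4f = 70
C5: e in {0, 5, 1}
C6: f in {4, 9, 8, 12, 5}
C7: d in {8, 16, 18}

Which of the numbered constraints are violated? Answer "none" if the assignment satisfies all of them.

C1: e = 1 is outside [-2, 0] — does not hold.
C2: c + g = 35; 35 mod 3 = 2 — holds.
C3: d * e = 13 * 1 = 13 — holds.
C4: 2g + 4f = 2(17) + 4(9) = 70 — holds.
C5: e = 1 is in {0, 5, 1} — holds.
C6: f = 9 is in {4, 9, 8, 12, 5} — holds.
C7: d = 13 is not in {8, 16, 18} — does not hold.

Violated: 1, 7.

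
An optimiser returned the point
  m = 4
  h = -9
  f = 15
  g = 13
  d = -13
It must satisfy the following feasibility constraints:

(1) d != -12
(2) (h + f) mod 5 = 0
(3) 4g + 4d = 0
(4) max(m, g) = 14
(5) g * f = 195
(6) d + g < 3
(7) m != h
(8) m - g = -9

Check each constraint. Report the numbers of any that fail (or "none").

(1) d = -13, and -13 ≠ -12  ✔
(2) h + f = 6; 6 mod 5 = 1, not 0  ✘
(3) 4g + 4d = 4(13) + 4(-13) = 0  ✔
(4) max(4, 13) = 13, not 14  ✘
(5) g * f = 13 * 15 = 195  ✔
(6) d + g = -13 + 13 = 0; 0 < 3  ✔
(7) m = 4, h = -9; distinct  ✔
(8) m - g = 4 - 13 = -9  ✔

Violated: 2 and 4.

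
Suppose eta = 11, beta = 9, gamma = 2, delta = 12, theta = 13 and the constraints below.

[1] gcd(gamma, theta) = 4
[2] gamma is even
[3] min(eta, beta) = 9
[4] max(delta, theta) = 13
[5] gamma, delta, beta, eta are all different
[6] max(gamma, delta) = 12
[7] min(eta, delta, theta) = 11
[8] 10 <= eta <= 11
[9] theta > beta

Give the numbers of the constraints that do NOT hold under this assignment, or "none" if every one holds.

No — constraint 1 is not satisfied.

[1] gcd(2, 13) = 1, not 4 — violated.
[2] gamma = 2 is even — OK.
[3] min(11, 9) = 9 — OK.
[4] max(12, 13) = 13 — OK.
[5] values 2, 12, 9, 11 are pairwise distinct — OK.
[6] max(2, 12) = 12 — OK.
[7] min(11, 12, 13) = 11 — OK.
[8] eta = 11 lies in [10, 11] — OK.
[9] theta = 13, beta = 9; 13 > 9 — OK.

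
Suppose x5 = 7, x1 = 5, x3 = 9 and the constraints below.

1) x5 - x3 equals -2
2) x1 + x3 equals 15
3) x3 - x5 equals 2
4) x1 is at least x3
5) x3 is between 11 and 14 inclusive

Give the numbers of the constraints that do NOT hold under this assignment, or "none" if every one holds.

The assignment fails constraints 2, 4, and 5.

1) x5 - x3 = 7 - 9 = -2  true
2) x1 + x3 = 5 + 9 = 14, not 15  false
3) x3 - x5 = 9 - 7 = 2  true
4) x1 = 5, x3 = 9; 5 < 9 (want ≥)  false
5) x3 = 9 is outside [11, 14]  false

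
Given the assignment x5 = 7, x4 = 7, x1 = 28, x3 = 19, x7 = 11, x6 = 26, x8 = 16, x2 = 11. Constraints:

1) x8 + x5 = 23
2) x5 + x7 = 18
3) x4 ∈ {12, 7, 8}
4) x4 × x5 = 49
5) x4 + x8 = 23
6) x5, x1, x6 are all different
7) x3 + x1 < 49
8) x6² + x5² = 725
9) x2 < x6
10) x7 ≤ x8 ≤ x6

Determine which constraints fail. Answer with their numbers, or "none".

1) x8 + x5 = 16 + 7 = 23  ✔
2) x5 + x7 = 7 + 11 = 18  ✔
3) x4 = 7 is in {12, 7, 8}  ✔
4) x4 × x5 = 7 × 7 = 49  ✔
5) x4 + x8 = 7 + 16 = 23  ✔
6) values 7, 28, 26 are pairwise distinct  ✔
7) x3 + x1 = 19 + 28 = 47; 47 < 49  ✔
8) x6² + x5² = 26² + 7² = 676 + 49 = 725  ✔
9) x2 = 11, x6 = 26; 11 < 26  ✔
10) values 11 ≤ 16 ≤ 26  ✔

Yes — all constraints hold.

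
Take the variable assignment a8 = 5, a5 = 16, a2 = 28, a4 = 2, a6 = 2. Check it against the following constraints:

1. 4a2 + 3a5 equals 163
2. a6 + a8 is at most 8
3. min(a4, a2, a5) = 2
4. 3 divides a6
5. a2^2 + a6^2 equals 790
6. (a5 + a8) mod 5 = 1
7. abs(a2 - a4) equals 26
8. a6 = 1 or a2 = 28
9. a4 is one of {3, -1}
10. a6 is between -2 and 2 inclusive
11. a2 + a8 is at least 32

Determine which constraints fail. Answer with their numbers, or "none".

No — constraints 1, 4, 5, 9 are not satisfied.

1. 4a2 + 3a5 = 4(28) + 3(16) = 160, not 163  ✘
2. a6 + a8 = 2 + 5 = 7; 7 ≤ 8  ✔
3. min(2, 28, 16) = 2  ✔
4. 2 = 3*0 + 2, so 3 does not divide 2  ✘
5. a2^2 + a6^2 = 28^2 + 2^2 = 784 + 4 = 788, not 790  ✘
6. a5 + a8 = 21; 21 mod 5 = 1  ✔
7. abs(28 - 2) = 26  ✔
8. a6 = 2 ≠ 1, but a2 = 28 = 28 (second disjunct)  ✔
9. a4 = 2 is not in {3, -1}  ✘
10. a6 = 2 lies in [-2, 2]  ✔
11. a2 + a8 = 28 + 5 = 33; 33 ≥ 32  ✔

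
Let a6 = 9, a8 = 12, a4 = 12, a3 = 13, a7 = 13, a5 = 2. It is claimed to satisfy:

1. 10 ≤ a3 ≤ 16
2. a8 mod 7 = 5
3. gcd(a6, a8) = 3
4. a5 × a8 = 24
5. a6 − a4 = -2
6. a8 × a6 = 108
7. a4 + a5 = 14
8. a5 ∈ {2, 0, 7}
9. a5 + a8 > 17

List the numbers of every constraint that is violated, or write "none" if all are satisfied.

Violated: 5 and 9.

1. a3 = 13 lies in [10, 16]  ✔
2. 12 mod 7 = 5  ✔
3. gcd(9, 12) = 3  ✔
4. a5 × a8 = 2 × 12 = 24  ✔
5. a6 − a4 = 9 − 12 = -3, not -2  ✘
6. a8 × a6 = 12 × 9 = 108  ✔
7. a4 + a5 = 12 + 2 = 14  ✔
8. a5 = 2 is in {2, 0, 7}  ✔
9. a5 + a8 = 2 + 12 = 14; 14 ≤ 17, bound 17 not met  ✘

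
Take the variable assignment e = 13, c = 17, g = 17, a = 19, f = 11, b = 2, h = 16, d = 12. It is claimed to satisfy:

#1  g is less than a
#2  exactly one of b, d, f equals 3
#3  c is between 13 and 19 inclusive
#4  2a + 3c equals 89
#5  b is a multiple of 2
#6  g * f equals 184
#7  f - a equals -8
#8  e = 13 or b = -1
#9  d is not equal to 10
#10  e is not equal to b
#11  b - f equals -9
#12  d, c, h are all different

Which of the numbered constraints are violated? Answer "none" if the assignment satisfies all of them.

#1 g = 17, a = 19; 17 < 19  true
#2 b=2, d=12, f=11; 0 of them equal 3, not exactly one  false
#3 c = 17 lies in [13, 19]  true
#4 2a + 3c = 2(19) + 3(17) = 89  true
#5 2 / 2 = 1, so 2 divides 2  true
#6 g * f = 17 * 11 = 187, not 184  false
#7 f - a = 11 - 19 = -8  true
#8 e = 13 = 13 (first disjunct)  true
#9 d = 12, and 12 ≠ 10  true
#10 e = 13, b = 2; distinct  true
#11 b - f = 2 - 11 = -9  true
#12 values 12, 17, 16 are pairwise distinct  true

Constraints 2 and 6 do not hold.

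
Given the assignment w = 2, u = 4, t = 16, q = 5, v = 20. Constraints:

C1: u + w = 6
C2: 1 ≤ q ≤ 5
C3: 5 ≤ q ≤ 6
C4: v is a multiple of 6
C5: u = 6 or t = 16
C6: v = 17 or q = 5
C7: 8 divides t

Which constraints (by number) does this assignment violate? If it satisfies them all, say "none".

Constraint 4 does not hold.

C1: u + w = 4 + 2 = 6 — satisfied.
C2: q = 5 lies in [1, 5] — satisfied.
C3: q = 5 lies in [5, 6] — satisfied.
C4: 20 = 6×3 + 2, so 6 does not divide 20 — violated.
C5: u = 4 ≠ 6, but t = 16 = 16 (second disjunct) — satisfied.
C6: v = 20 ≠ 17, but q = 5 = 5 (second disjunct) — satisfied.
C7: 16 / 8 = 2, so 8 divides 16 — satisfied.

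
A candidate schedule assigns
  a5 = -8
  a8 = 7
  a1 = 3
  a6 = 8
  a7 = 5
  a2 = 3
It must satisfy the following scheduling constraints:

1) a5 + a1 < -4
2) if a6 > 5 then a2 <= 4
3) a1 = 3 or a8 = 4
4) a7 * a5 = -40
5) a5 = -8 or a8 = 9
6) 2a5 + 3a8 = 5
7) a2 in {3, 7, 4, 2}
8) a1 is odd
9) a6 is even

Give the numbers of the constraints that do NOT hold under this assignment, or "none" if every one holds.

1) a5 + a1 = -8 + 3 = -5; -5 < -4 — OK.
2) a6 = 8 > 5, so we need a2 ≤ 4; a2 = 3 ≤ 4 — OK.
3) a1 = 3 = 3 (first disjunct) — OK.
4) a7 * a5 = 5 * (-8) = -40 — OK.
5) a5 = -8 = -8 (first disjunct) — OK.
6) 2a5 + 3a8 = 2(-8) + 3(7) = 5 — OK.
7) a2 = 3 is in {3, 7, 4, 2} — OK.
8) a1 = 3 is odd — OK.
9) a6 = 8 is even — OK.

All constraints are satisfied.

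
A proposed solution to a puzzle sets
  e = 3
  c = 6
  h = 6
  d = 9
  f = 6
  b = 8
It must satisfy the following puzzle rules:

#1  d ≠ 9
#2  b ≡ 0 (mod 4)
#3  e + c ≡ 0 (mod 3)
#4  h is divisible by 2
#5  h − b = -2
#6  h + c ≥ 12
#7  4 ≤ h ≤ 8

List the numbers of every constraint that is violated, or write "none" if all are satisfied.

#1 d = 9, but 9 is required to differ  fails
#2 8 mod 4 = 0  holds
#3 e + c = 9; 9 mod 3 = 0  holds
#4 6 / 2 = 3, so 2 divides 6  holds
#5 h − b = 6 − 8 = -2  holds
#6 h + c = 6 + 6 = 12; 12 ≥ 12  holds
#7 h = 6 lies in [4, 8]  holds

Violated: 1.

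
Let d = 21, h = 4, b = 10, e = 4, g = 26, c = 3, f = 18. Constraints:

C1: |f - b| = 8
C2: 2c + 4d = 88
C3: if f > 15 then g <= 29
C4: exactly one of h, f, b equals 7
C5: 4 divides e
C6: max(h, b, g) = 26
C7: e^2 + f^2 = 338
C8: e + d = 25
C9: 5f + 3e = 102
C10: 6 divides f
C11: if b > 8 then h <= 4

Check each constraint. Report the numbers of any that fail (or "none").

C1: |18 - 10| = 8 — holds.
C2: 2c + 4d = 2(3) + 4(21) = 90, not 88 — fails.
C3: f = 18 > 15, so we need g ≤ 29; g = 26 ≤ 29 — holds.
C4: h=4, f=18, b=10; 0 of them equal 7, not exactly one — fails.
C5: 4 / 4 = 1, so 4 divides 4 — holds.
C6: max(4, 10, 26) = 26 — holds.
C7: e^2 + f^2 = 4^2 + 18^2 = 16 + 324 = 340, not 338 — fails.
C8: e + d = 4 + 21 = 25 — holds.
C9: 5f + 3e = 5(18) + 3(4) = 102 — holds.
C10: 18 / 6 = 3, so 6 divides 18 — holds.
C11: b = 10 > 8, so we need h ≤ 4; h = 4 ≤ 4 — holds.

No — constraints 2, 4, 7 are not satisfied.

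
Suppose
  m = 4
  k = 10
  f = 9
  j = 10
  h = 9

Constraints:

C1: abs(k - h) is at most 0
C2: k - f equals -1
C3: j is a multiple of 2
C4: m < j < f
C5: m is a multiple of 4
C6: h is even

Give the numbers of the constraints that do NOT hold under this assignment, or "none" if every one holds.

C1: abs(10 - 9) = 1; 1 > 0, exceeds bound 0  false
C2: k - f = 10 - 9 = 1, not -1  false
C3: 10 / 2 = 5, so 2 divides 10  true
C4: values 4, 10, 9; j = 10 is not < f = 9  false
C5: 4 / 4 = 1, so 4 divides 4  true
C6: h = 9 is odd  false

No — constraints 1, 2, 4, 6 are not satisfied.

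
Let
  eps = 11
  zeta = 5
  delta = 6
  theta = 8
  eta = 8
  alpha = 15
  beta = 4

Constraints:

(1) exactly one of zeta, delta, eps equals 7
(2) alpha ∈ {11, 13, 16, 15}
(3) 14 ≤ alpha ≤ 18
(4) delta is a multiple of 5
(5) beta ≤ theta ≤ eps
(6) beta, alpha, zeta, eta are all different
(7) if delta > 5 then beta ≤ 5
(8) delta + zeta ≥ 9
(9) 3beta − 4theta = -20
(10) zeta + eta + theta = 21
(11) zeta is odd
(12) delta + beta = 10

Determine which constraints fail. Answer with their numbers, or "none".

(1) zeta=5, delta=6, eps=11; 0 of them equal 7, not exactly one  no
(2) alpha = 15 is in {11, 13, 16, 15}  yes
(3) alpha = 15 lies in [14, 18]  yes
(4) 6 = 5×1 + 1, so 5 does not divide 6  no
(5) values 4 ≤ 8 ≤ 11  yes
(6) values 4, 15, 5, 8 are pairwise distinct  yes
(7) delta = 6 > 5, so we need beta ≤ 5; beta = 4 ≤ 5  yes
(8) delta + zeta = 6 + 5 = 11; 11 ≥ 9  yes
(9) 3beta − 4theta = 3(4) − 4(8) = -20  yes
(10) zeta + eta + theta = 5 + 8 + 8 = 21  yes
(11) zeta = 5 is odd  yes
(12) delta + beta = 6 + 4 = 10  yes

No — constraints 1 and 4 are not satisfied.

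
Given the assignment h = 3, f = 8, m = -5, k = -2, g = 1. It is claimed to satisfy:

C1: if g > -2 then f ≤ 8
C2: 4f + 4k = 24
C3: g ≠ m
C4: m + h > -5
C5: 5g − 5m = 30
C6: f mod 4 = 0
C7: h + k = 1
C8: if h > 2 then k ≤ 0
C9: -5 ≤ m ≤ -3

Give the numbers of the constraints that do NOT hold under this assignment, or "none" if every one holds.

C1: g = 1 > -2, so we need f ≤ 8; f = 8 ≤ 8  yes
C2: 4f + 4k = 4(8) + 4(-2) = 24  yes
C3: g = 1, m = -5; distinct  yes
C4: m + h = -5 + 3 = -2; -2 > -5  yes
C5: 5g − 5m = 5(1) − 5(-5) = 30  yes
C6: 8 mod 4 = 0  yes
C7: h + k = 3 + (-2) = 1  yes
C8: h = 3 > 2, so we need k ≤ 0; k = -2 ≤ 0  yes
C9: m = -5 lies in [-5, -3]  yes

No violations.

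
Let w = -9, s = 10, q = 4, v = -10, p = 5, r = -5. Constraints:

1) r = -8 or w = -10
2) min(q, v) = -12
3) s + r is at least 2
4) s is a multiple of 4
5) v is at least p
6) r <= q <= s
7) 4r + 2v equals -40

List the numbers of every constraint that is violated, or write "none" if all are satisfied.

1) r = -5 ≠ -8 and w = -9 ≠ -10; both disjuncts false  FAIL
2) min(4, -10) = -10, not -12  FAIL
3) s + r = 10 + (-5) = 5; 5 ≥ 2  OK
4) 10 = 4*2 + 2, so 4 does not divide 10  FAIL
5) v = -10, p = 5; -10 < 5 (want ≥)  FAIL
6) values -5 <= 4 <= 10  OK
7) 4r + 2v = 4(-5) + 2(-10) = -40  OK

The assignment fails constraints 1, 2, 4, 5.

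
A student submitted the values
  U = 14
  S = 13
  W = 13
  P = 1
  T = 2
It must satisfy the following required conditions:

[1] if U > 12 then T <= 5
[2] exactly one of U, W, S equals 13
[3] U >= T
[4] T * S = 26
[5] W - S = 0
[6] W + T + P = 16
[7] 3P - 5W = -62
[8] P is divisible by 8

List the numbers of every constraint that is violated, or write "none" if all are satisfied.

No — constraints 2, 8 are not satisfied.

[1] U = 14 > 12, so we need T ≤ 5; T = 2 ≤ 5 — OK.
[2] U=14, W=13, S=13; 2 of them equal 13, not exactly one — violated.
[3] U = 14, T = 2; 14 ≥ 2 — OK.
[4] T * S = 2 * 13 = 26 — OK.
[5] W - S = 13 - 13 = 0 — OK.
[6] W + T + P = 13 + 2 + 1 = 16 — OK.
[7] 3P - 5W = 3(1) - 5(13) = -62 — OK.
[8] 1 = 8*0 + 1, so 8 does not divide 1 — violated.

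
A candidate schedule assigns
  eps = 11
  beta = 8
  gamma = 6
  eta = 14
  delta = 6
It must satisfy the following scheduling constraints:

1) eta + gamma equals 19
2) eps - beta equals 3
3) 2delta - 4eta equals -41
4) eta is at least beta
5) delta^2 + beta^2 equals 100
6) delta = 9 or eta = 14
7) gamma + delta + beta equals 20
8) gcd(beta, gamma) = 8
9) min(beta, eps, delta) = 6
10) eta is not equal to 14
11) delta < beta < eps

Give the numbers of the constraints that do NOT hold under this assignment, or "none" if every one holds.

Constraints 1, 3, 8, 10 do not hold.

1) eta + gamma = 14 + 6 = 20, not 19  ✗
2) eps - beta = 11 - 8 = 3  ✓
3) 2delta - 4eta = 2(6) - 4(14) = -44, not -41  ✗
4) eta = 14, beta = 8; 14 ≥ 8  ✓
5) delta^2 + beta^2 = 6^2 + 8^2 = 36 + 64 = 100  ✓
6) delta = 6 ≠ 9, but eta = 14 = 14 (second disjunct)  ✓
7) gamma + delta + beta = 6 + 6 + 8 = 20  ✓
8) gcd(8, 6) = 2, not 8  ✗
9) min(8, 11, 6) = 6  ✓
10) eta = 14, but 14 is required to differ  ✗
11) values 6 < 8 < 11  ✓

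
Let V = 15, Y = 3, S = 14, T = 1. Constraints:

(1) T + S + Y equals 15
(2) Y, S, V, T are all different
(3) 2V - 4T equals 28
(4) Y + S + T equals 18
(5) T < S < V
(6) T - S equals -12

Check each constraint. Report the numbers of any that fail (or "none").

(1) T + S + Y = 1 + 14 + 3 = 18, not 15  no
(2) values 3, 14, 15, 1 are pairwise distinct  yes
(3) 2V - 4T = 2(15) - 4(1) = 26, not 28  no
(4) Y + S + T = 3 + 14 + 1 = 18  yes
(5) values 1 < 14 < 15  yes
(6) T - S = 1 - 14 = -13, not -12  no

The assignment fails constraints 1, 3, 6.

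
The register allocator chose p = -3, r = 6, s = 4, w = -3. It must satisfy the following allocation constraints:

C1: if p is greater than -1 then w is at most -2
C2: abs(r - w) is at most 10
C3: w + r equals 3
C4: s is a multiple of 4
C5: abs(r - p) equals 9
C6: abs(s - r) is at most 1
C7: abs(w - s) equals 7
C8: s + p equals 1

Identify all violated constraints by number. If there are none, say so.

Constraint 6 is violated.

C1: p = -3, not > -1; antecedent false, conditional vacuously true — holds.
C2: abs(6 - (-3)) = 9; 9 ≤ 10 — holds.
C3: w + r = -3 + 6 = 3 — holds.
C4: 4 / 4 = 1, so 4 divides 4 — holds.
C5: abs(6 - (-3)) = 9 — holds.
C6: abs(4 - 6) = 2; 2 > 1, exceeds bound 1 — does not hold.
C7: abs(-3 - 4) = 7 — holds.
C8: s + p = 4 + (-3) = 1 — holds.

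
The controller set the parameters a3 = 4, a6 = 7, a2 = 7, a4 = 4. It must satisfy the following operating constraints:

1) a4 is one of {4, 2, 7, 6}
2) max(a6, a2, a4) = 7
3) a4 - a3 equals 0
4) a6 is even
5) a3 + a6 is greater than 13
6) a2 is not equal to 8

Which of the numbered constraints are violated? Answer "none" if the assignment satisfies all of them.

1) a4 = 4 is in {4, 2, 7, 6}  ✓
2) max(7, 7, 4) = 7  ✓
3) a4 - a3 = 4 - 4 = 0  ✓
4) a6 = 7 is odd  ✗
5) a3 + a6 = 4 + 7 = 11; 11 ≤ 13, bound 13 not met  ✗
6) a2 = 7, and 7 ≠ 8  ✓

The assignment fails constraints 4 and 5.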